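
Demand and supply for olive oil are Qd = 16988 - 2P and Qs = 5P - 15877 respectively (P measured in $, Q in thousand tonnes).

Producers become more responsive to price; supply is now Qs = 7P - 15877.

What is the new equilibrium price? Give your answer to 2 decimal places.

3651.67

Original equilibrium: 16988 - 2P = 5P - 15877 gives 32865 = 7P, so P = 4695 and Q = 7598.
After the shift, demand is Qd = 16988 - 2P and supply is Qs = 7P - 15877.
Clearing the new market: 16988 - 2P = 7P - 15877, so P = 10955/3 ≈ 3651.6667 and Q = 29054/3 ≈ 9684.6667.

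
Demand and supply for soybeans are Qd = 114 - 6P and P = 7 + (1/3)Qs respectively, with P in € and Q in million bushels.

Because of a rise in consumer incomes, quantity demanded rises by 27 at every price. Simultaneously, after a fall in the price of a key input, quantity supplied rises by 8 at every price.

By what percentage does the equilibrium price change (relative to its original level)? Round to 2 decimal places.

+14.07

Original equilibrium: 114 - 6P = 3P - 21 gives 135 = 9P, so P = 15 and Q = 24.
With the change applied: demand Qd = 141 - 6P, supply Qs = 3P - 13.
Equate the new curves: 141 - 6P = 3P - 13, giving 154 = 9P, P = 154/9 ≈ 17.1111, Q = 115/3 ≈ 38.3333.
%ΔP = (17.1111 − 15) / 15 × 100 = +14.07%.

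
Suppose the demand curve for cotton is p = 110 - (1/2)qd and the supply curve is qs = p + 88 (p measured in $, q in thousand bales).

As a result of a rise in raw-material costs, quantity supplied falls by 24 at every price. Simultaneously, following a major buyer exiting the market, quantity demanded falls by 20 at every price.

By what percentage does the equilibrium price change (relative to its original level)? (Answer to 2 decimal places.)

Original equilibrium: 220 - 2p = p + 88 gives 132 = 3p, so p = 44 and q = 132.
After the shift, demand is qd = 200 - 2p and supply is qs = p + 64.
Clearing the new market: 200 - 2p = p + 64, so p = 136/3 ≈ 45.3333 and q = 328/3 ≈ 109.3333.
%Δp = (45.3333 − 44) / 44 × 100 = +3.03%.

+3.03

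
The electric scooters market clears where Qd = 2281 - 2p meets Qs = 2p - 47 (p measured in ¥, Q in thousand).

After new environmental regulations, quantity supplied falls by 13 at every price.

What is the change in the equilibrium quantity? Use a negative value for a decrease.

Original equilibrium: 2281 - 2p = 2p - 47 gives 2328 = 4p, so p = 582 and Q = 1117.
The shock moves the curves to Qd = 2281 - 2p and Qs = 2p - 60.
Setting them equal: 2281 - 2p = 2p - 60 → 2341 = 4p, so p = 585.25 and Q = 1110.5.
ΔQ = 1110.5 − 1117 = -6.5.

-6.5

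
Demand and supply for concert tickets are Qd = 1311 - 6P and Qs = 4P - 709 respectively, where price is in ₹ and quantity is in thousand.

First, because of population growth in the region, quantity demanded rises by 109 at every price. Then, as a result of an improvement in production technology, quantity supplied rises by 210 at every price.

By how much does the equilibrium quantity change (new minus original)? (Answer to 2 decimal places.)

Before the shock: 1311 - 6P = 4P - 709 ⇒ 2020 = 10P ⇒ P = 202, Q = 99.
After the shift, demand is Qd = 1420 - 6P and supply is Qs = 4P - 499.
New equilibrium: 1420 - 6P = 4P - 499 ⇒ 1919 = 10P ⇒ P = 191.9, Q = 268.6.
ΔQ = 268.6 − 99 = +169.60.

+169.60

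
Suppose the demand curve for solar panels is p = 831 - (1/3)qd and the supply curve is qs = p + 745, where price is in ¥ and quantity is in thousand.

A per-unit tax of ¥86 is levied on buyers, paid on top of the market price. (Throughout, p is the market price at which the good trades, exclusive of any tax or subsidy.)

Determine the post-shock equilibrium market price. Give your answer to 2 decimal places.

Solve the original market: 2493 - 3p = p + 745, hence p = 437 and q = 1182.
Since buyers pay the price plus the tax, the effective demand curve becomes qd = 2235 - 3p.
New equilibrium: 2235 - 3p = p + 745 ⇒ 1490 = 4p ⇒ p = 372.5, q = 1117.5.

372.50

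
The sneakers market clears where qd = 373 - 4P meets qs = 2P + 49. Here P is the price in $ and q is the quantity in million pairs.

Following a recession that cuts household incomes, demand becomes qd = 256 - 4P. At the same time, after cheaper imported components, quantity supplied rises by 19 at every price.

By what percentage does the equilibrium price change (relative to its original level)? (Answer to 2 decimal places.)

Before the shock: 373 - 4P = 2P + 49 ⇒ 324 = 6P ⇒ P = 54, q = 157.
After the shift, demand is qd = 256 - 4P and supply is qs = 2P + 68.
Clearing the new market: 256 - 4P = 2P + 68, so P = 94/3 ≈ 31.3333 and q = 392/3 ≈ 130.6667.
%ΔP = (31.3333 − 54) / 54 × 100 = -41.98%.

-41.98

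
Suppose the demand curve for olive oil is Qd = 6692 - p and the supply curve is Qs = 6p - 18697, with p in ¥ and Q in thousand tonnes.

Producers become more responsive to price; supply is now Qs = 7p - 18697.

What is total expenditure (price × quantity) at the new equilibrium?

Initially, 6692 - p = 6p - 18697, so 25389 = 7p and p = 3627, Q = 3065.
After the shift, demand is Qd = 6692 - p and supply is Qs = 7p - 18697.
Setting them equal: 6692 - p = 7p - 18697 → 25389 = 8p, so p = 3173.625 and Q = 3518.375.
New expenditure = 3173.625 × 3518.375 = 11166002.859375.

11166002.859375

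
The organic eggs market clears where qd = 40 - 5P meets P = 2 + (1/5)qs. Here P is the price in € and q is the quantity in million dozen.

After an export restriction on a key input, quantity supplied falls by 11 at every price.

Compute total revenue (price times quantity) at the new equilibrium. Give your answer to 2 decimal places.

Initially, 40 - 5P = 5P - 10, so 50 = 10P and P = 5, q = 15.
The new curves are qd = 40 - 5P (demand) and qs = 5P - 21 (supply).
Equate the new curves: 40 - 5P = 5P - 21, giving 61 = 10P, P = 6.1, q = 9.5.
New expenditure = 6.1 × 9.5 = 57.95.

57.95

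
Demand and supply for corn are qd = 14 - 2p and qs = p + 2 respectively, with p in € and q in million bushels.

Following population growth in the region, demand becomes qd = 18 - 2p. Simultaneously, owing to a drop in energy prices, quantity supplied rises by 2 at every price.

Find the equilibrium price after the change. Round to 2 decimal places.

4.67

Before the shock: 14 - 2p = p + 2 ⇒ 12 = 3p ⇒ p = 4, q = 6.
The new curves are qd = 18 - 2p (demand) and qs = p + 4 (supply).
New equilibrium: 18 - 2p = p + 4 ⇒ 14 = 3p ⇒ p = 14/3 ≈ 4.6667, q = 26/3 ≈ 8.6667.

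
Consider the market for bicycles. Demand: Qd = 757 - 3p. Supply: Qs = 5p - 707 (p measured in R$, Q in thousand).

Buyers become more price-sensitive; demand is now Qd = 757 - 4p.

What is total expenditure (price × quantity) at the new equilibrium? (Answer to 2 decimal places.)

17296.89

Before the shock: 757 - 3p = 5p - 707 ⇒ 1464 = 8p ⇒ p = 183, Q = 208.
With the change applied: demand Qd = 757 - 4p, supply Qs = 5p - 707.
Clearing the new market: 757 - 4p = 5p - 707, so p = 488/3 ≈ 162.6667 and Q = 319/3 ≈ 106.3333.
New expenditure = 162.6667 × 106.3333 = 17296.89.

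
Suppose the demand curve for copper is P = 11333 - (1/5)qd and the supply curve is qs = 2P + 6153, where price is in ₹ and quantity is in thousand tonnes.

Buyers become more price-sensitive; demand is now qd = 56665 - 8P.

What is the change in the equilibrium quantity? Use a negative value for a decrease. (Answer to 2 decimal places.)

-4329.60

Initially, 56665 - 5P = 2P + 6153, so 50512 = 7P and P = 7216, q = 20585.
With the change applied: demand qd = 56665 - 8P, supply qs = 2P + 6153.
Setting them equal: 56665 - 8P = 2P + 6153 → 50512 = 10P, so P = 5051.2 and q = 16255.4.
Δq = 16255.4 − 20585 = -4329.60.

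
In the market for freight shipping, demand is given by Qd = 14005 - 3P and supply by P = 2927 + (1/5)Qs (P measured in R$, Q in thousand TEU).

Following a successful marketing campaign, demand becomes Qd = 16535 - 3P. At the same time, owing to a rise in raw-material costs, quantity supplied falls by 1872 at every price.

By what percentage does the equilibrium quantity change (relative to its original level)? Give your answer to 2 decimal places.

+26.93

Before the shock: 14005 - 3P = 5P - 14635 ⇒ 28640 = 8P ⇒ P = 3580, Q = 3265.
The new curves are Qd = 16535 - 3P (demand) and Qs = 5P - 16507 (supply).
New equilibrium: 16535 - 3P = 5P - 16507 ⇒ 33042 = 8P ⇒ P = 4130.25, Q = 4144.25.
%ΔQ = (4144.25 − 3265) / 3265 × 100 = +26.93%.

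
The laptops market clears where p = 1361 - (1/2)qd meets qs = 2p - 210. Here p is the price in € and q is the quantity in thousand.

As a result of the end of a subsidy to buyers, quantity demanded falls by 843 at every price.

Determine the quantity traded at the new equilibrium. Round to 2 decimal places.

834.50

Initially, 2722 - 2p = 2p - 210, so 2932 = 4p and p = 733, q = 1256.
The shock moves the curves to qd = 1879 - 2p and qs = 2p - 210.
Clearing the new market: 1879 - 2p = 2p - 210, so p = 522.25 and q = 834.5.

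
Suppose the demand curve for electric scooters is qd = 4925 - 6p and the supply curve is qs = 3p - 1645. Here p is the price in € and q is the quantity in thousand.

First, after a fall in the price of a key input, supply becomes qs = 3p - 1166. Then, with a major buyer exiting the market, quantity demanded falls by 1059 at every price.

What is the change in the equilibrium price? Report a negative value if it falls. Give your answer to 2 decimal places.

Initially, 4925 - 6p = 3p - 1645, so 6570 = 9p and p = 730, q = 545.
After the shift, demand is qd = 3866 - 6p and supply is qs = 3p - 1166.
Setting them equal: 3866 - 6p = 3p - 1166 → 5032 = 9p, so p = 5032/9 ≈ 559.1111 and q = 1534/3 ≈ 511.3333.
Δp = 559.1111 − 730 = -170.89.

-170.89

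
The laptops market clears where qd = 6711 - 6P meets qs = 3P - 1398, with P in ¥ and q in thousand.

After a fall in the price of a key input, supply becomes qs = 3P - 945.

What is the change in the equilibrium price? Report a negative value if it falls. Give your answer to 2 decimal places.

-50.33

Before the shock: 6711 - 6P = 3P - 1398 ⇒ 8109 = 9P ⇒ P = 901, q = 1305.
The new curves are qd = 6711 - 6P (demand) and qs = 3P - 945 (supply).
Setting them equal: 6711 - 6P = 3P - 945 → 7656 = 9P, so P = 2552/3 ≈ 850.6667 and q = 1607.
ΔP = 850.6667 − 901 = -50.33.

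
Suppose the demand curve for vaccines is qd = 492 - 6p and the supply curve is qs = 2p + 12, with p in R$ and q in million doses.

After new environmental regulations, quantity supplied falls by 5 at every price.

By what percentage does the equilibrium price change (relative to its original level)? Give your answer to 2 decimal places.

Solve the original market: 492 - 6p = 2p + 12, hence p = 60 and q = 132.
The shock moves the curves to qd = 492 - 6p and qs = 2p + 7.
Equate the new curves: 492 - 6p = 2p + 7, giving 485 = 8p, p = 60.625, q = 128.25.
%Δp = (60.625 − 60) / 60 × 100 = +1.04%.

+1.04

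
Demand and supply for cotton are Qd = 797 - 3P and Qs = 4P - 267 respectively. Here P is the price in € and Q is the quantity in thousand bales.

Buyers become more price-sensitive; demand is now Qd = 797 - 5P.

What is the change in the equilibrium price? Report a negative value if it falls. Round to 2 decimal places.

Solve the original market: 797 - 3P = 4P - 267, hence P = 152 and Q = 341.
The shock moves the curves to Qd = 797 - 5P and Qs = 4P - 267.
Setting them equal: 797 - 5P = 4P - 267 → 1064 = 9P, so P = 1064/9 ≈ 118.2222 and Q = 1853/9 ≈ 205.8889.
ΔP = 118.2222 − 152 = -33.78.

-33.78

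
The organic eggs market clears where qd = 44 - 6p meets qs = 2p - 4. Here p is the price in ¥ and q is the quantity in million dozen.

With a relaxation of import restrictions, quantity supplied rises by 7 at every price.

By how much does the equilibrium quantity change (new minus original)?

+5.25

Before the shock: 44 - 6p = 2p - 4 ⇒ 48 = 8p ⇒ p = 6, q = 8.
The new curves are qd = 44 - 6p (demand) and qs = 2p + 3 (supply).
New equilibrium: 44 - 6p = 2p + 3 ⇒ 41 = 8p ⇒ p = 5.125, q = 13.25.
Δq = 13.25 − 8 = +5.25.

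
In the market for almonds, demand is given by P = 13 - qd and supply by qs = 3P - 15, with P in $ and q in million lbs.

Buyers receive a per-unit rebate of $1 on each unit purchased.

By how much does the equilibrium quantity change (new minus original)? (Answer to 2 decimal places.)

Initially, 13 - P = 3P - 15, so 28 = 4P and P = 7, q = 6.
Since buyers' out-of-pocket price is the market price minus the rebate, the effective demand curve becomes qd = 14 - P.
Clearing the new market: 14 - P = 3P - 15, so P = 7.25 and q = 6.75.
Δq = 6.75 − 6 = +0.75.

+0.75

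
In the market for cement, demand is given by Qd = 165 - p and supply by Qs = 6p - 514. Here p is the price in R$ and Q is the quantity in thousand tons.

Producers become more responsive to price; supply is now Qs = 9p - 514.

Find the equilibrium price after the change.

67.9

Before the shock: 165 - p = 6p - 514 ⇒ 679 = 7p ⇒ p = 97, Q = 68.
The new curves are Qd = 165 - p (demand) and Qs = 9p - 514 (supply).
Clearing the new market: 165 - p = 9p - 514, so p = 67.9 and Q = 97.1.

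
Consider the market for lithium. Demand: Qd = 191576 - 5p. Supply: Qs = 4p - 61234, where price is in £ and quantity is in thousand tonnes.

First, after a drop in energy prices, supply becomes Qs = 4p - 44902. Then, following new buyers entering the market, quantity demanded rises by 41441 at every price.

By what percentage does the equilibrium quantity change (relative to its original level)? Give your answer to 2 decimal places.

Before the shock: 191576 - 5p = 4p - 61234 ⇒ 252810 = 9p ⇒ p = 28090, Q = 51126.
With the change applied: demand Qd = 233017 - 5p, supply Qs = 4p - 44902.
New equilibrium: 233017 - 5p = 4p - 44902 ⇒ 277919 = 9p ⇒ p = 277919/9 ≈ 30879.8889, Q = 707558/9 ≈ 78617.5556.
%ΔQ = (78617.5556 − 51126) / 51126 × 100 = +53.77%.

+53.77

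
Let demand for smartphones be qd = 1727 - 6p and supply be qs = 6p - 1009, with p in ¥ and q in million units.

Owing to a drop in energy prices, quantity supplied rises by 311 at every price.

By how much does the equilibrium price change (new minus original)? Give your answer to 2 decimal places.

Initially, 1727 - 6p = 6p - 1009, so 2736 = 12p and p = 228, q = 359.
After the shift, demand is qd = 1727 - 6p and supply is qs = 6p - 698.
Equate the new curves: 1727 - 6p = 6p - 698, giving 2425 = 12p, p = 2425/12 ≈ 202.0833, q = 514.5.
Δp = 202.0833 − 228 = -25.92.

-25.92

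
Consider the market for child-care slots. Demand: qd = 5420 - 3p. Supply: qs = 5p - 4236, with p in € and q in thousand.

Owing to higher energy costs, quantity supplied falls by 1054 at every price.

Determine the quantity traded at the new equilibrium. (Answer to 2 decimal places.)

1403.75

Solve the original market: 5420 - 3p = 5p - 4236, hence p = 1207 and q = 1799.
The new curves are qd = 5420 - 3p (demand) and qs = 5p - 5290 (supply).
New equilibrium: 5420 - 3p = 5p - 5290 ⇒ 10710 = 8p ⇒ p = 1338.75, q = 1403.75.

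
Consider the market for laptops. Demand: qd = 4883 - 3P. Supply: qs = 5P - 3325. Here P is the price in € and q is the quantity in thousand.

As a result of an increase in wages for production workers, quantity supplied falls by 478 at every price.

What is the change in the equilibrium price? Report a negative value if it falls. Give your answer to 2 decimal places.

+59.75

Initially, 4883 - 3P = 5P - 3325, so 8208 = 8P and P = 1026, q = 1805.
The new curves are qd = 4883 - 3P (demand) and qs = 5P - 3803 (supply).
Clearing the new market: 4883 - 3P = 5P - 3803, so P = 1085.75 and q = 1625.75.
ΔP = 1085.75 − 1026 = +59.75.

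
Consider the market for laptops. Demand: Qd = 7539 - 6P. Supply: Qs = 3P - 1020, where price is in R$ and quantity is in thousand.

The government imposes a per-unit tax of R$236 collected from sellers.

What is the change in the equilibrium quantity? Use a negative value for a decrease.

-472

Solve the original market: 7539 - 6P = 3P - 1020, hence P = 951 and Q = 1833.
Since sellers keep the price net of the tax, the effective supply curve becomes Qs = 3P - 1728.
Equate the new curves: 7539 - 6P = 3P - 1728, giving 9267 = 9P, P = 3089/3 ≈ 1029.6667, Q = 1361.
ΔQ = 1361 − 1833 = -472.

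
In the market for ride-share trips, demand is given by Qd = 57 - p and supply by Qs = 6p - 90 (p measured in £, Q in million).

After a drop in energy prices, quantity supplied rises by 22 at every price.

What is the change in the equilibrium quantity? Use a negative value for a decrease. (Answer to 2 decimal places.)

+3.14

Initially, 57 - p = 6p - 90, so 147 = 7p and p = 21, Q = 36.
The shock moves the curves to Qd = 57 - p and Qs = 6p - 68.
New equilibrium: 57 - p = 6p - 68 ⇒ 125 = 7p ⇒ p = 125/7 ≈ 17.8571, Q = 274/7 ≈ 39.1429.
ΔQ = 39.1429 − 36 = +3.14.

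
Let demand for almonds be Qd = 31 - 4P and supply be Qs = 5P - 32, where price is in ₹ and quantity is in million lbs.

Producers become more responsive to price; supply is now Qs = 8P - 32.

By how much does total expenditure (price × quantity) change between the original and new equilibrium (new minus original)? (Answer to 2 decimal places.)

Solve the original market: 31 - 4P = 5P - 32, hence P = 7 and Q = 3.
The new curves are Qd = 31 - 4P (demand) and Qs = 8P - 32 (supply).
Equate the new curves: 31 - 4P = 8P - 32, giving 63 = 12P, P = 5.25, Q = 10.
Expenditure moves from 7×3 = 21 to 5.25×10 = 52.5; change = +31.50.

+31.50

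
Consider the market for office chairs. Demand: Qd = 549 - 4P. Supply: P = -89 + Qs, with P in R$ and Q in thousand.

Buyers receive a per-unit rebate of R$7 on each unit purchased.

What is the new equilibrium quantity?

186.6

Solve the original market: 549 - 4P = P + 89, hence P = 92 and Q = 181.
Since buyers' out-of-pocket price is the market price minus the rebate, the effective demand curve becomes Qd = 577 - 4P.
Clearing the new market: 577 - 4P = P + 89, so P = 97.6 and Q = 186.6.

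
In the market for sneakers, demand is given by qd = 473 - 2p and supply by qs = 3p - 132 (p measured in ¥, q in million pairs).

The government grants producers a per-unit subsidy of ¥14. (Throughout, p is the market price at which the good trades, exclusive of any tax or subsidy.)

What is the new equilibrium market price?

112.6

Solve the original market: 473 - 2p = 3p - 132, hence p = 121 and q = 231.
Since sellers receive the price plus the subsidy, the effective supply curve becomes qs = 3p - 90.
Equate the new curves: 473 - 2p = 3p - 90, giving 563 = 5p, p = 112.6, q = 247.8.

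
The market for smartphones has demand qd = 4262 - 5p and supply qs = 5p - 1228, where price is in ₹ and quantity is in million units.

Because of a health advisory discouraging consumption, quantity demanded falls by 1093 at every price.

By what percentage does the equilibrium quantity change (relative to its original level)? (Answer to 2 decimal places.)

Initially, 4262 - 5p = 5p - 1228, so 5490 = 10p and p = 549, q = 1517.
The new curves are qd = 3169 - 5p (demand) and qs = 5p - 1228 (supply).
Clearing the new market: 3169 - 5p = 5p - 1228, so p = 439.7 and q = 970.5.
%Δq = (970.5 − 1517) / 1517 × 100 = -36.03%.

-36.03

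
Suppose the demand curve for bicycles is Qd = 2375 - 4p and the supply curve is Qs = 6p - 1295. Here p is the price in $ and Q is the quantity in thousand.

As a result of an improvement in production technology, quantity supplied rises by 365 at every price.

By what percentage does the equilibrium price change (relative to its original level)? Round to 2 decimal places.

-9.95

Initially, 2375 - 4p = 6p - 1295, so 3670 = 10p and p = 367, Q = 907.
After the shift, demand is Qd = 2375 - 4p and supply is Qs = 6p - 930.
Clearing the new market: 2375 - 4p = 6p - 930, so p = 330.5 and Q = 1053.
%Δp = (330.5 − 367) / 367 × 100 = -9.95%.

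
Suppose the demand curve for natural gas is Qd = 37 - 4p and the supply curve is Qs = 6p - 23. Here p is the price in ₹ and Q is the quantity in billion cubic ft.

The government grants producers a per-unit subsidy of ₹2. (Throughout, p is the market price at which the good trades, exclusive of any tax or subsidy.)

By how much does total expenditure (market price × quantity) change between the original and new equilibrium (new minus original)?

+7.44

Solve the original market: 37 - 4p = 6p - 23, hence p = 6 and Q = 13.
Since sellers receive the price plus the subsidy, the effective supply curve becomes Qs = 6p - 11.
Setting them equal: 37 - 4p = 6p - 11 → 48 = 10p, so p = 4.8 and Q = 17.8.
Expenditure moves from 6×13 = 78 to 4.8×17.8 = 85.44; change = +7.44.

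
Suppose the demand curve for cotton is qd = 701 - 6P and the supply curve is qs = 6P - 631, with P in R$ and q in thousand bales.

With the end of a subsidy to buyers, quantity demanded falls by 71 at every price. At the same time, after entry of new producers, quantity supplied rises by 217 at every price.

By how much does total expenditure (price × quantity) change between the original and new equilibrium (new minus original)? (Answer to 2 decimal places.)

+5511.00

Before the shock: 701 - 6P = 6P - 631 ⇒ 1332 = 12P ⇒ P = 111, q = 35.
The new curves are qd = 630 - 6P (demand) and qs = 6P - 414 (supply).
Clearing the new market: 630 - 6P = 6P - 414, so P = 87 and q = 108.
Expenditure moves from 111×35 = 3885 to 87×108 = 9396; change = +5511.00.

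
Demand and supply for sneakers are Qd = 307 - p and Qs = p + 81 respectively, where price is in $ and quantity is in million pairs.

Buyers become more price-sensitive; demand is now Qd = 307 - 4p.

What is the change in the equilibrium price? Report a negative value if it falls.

-67.8

Solve the original market: 307 - p = p + 81, hence p = 113 and Q = 194.
With the change applied: demand Qd = 307 - 4p, supply Qs = p + 81.
Setting them equal: 307 - 4p = p + 81 → 226 = 5p, so p = 45.2 and Q = 126.2.
Δp = 45.2 − 113 = -67.8.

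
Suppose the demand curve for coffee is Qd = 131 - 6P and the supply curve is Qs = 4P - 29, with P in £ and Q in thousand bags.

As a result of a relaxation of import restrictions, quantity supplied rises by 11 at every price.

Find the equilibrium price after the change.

Original equilibrium: 131 - 6P = 4P - 29 gives 160 = 10P, so P = 16 and Q = 35.
The shock moves the curves to Qd = 131 - 6P and Qs = 4P - 18.
Equate the new curves: 131 - 6P = 4P - 18, giving 149 = 10P, P = 14.9, Q = 41.6.

14.9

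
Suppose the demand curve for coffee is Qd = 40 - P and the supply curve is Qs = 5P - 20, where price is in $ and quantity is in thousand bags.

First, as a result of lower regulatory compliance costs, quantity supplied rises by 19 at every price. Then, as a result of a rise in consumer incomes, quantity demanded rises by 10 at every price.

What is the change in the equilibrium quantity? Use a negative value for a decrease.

Before the shock: 40 - P = 5P - 20 ⇒ 60 = 6P ⇒ P = 10, Q = 30.
The new curves are Qd = 50 - P (demand) and Qs = 5P - 1 (supply).
New equilibrium: 50 - P = 5P - 1 ⇒ 51 = 6P ⇒ P = 8.5, Q = 41.5.
ΔQ = 41.5 − 30 = +11.5.

+11.5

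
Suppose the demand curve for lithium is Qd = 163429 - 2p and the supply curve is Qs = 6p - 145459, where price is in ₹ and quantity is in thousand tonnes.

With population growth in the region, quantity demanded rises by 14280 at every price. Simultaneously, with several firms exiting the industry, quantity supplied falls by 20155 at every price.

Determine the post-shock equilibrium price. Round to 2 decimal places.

Original equilibrium: 163429 - 2p = 6p - 145459 gives 308888 = 8p, so p = 38611 and Q = 86207.
The new curves are Qd = 177709 - 2p (demand) and Qs = 6p - 165614 (supply).
Clearing the new market: 177709 - 2p = 6p - 165614, so p = 42915.375 and Q = 91878.25.

42915.38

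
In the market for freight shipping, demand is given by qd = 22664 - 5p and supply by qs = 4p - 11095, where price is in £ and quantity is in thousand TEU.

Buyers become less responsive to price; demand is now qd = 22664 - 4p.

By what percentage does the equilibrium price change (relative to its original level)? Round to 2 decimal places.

Solve the original market: 22664 - 5p = 4p - 11095, hence p = 3751 and q = 3909.
The new curves are qd = 22664 - 4p (demand) and qs = 4p - 11095 (supply).
Setting them equal: 22664 - 4p = 4p - 11095 → 33759 = 8p, so p = 4219.875 and q = 5784.5.
%Δp = (4219.875 − 3751) / 3751 × 100 = +12.50%.

+12.50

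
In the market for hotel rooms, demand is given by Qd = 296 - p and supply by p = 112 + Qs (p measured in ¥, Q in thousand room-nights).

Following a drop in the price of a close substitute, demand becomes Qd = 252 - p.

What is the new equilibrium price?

Original equilibrium: 296 - p = p - 112 gives 408 = 2p, so p = 204 and Q = 92.
The shock moves the curves to Qd = 252 - p and Qs = p - 112.
Setting them equal: 252 - p = p - 112 → 364 = 2p, so p = 182 and Q = 70.

182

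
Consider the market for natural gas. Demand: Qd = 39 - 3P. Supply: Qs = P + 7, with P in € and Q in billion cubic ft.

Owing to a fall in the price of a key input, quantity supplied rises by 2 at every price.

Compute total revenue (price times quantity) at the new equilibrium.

123.75

Original equilibrium: 39 - 3P = P + 7 gives 32 = 4P, so P = 8 and Q = 15.
With the change applied: demand Qd = 39 - 3P, supply Qs = P + 9.
Clearing the new market: 39 - 3P = P + 9, so P = 7.5 and Q = 16.5.
New expenditure = 7.5 × 16.5 = 123.75.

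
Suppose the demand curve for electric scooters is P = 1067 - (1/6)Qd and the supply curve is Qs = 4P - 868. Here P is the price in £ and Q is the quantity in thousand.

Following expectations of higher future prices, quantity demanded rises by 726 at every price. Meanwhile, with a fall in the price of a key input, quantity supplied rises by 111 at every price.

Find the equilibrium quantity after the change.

2397

Before the shock: 6402 - 6P = 4P - 868 ⇒ 7270 = 10P ⇒ P = 727, Q = 2040.
With the change applied: demand Qd = 7128 - 6P, supply Qs = 4P - 757.
New equilibrium: 7128 - 6P = 4P - 757 ⇒ 7885 = 10P ⇒ P = 788.5, Q = 2397.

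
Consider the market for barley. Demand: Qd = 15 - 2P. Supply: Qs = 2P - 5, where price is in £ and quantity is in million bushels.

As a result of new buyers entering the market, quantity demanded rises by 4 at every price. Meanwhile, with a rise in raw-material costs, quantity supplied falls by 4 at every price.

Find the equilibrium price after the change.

Solve the original market: 15 - 2P = 2P - 5, hence P = 5 and Q = 5.
The new curves are Qd = 19 - 2P (demand) and Qs = 2P - 9 (supply).
New equilibrium: 19 - 2P = 2P - 9 ⇒ 28 = 4P ⇒ P = 7, Q = 5.

7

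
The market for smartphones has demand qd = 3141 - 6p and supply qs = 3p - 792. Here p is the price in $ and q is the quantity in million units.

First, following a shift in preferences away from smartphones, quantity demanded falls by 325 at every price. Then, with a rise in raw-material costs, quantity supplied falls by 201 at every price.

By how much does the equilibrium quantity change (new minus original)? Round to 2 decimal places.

Solve the original market: 3141 - 6p = 3p - 792, hence p = 437 and q = 519.
The new curves are qd = 2816 - 6p (demand) and qs = 3p - 993 (supply).
Setting them equal: 2816 - 6p = 3p - 993 → 3809 = 9p, so p = 3809/9 ≈ 423.2222 and q = 830/3 ≈ 276.6667.
Δq = 276.6667 − 519 = -242.33.

-242.33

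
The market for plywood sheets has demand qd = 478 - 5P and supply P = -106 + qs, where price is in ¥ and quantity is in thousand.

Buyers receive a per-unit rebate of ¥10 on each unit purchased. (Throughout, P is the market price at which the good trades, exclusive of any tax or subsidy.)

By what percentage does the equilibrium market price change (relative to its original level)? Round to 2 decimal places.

Original equilibrium: 478 - 5P = P + 106 gives 372 = 6P, so P = 62 and q = 168.
Since buyers' out-of-pocket price is the market price minus the rebate, the effective demand curve becomes qd = 528 - 5P.
Clearing the new market: 528 - 5P = P + 106, so P = 211/3 ≈ 70.3333 and q = 529/3 ≈ 176.3333.
%ΔP = (70.3333 − 62) / 62 × 100 = +13.44%.

+13.44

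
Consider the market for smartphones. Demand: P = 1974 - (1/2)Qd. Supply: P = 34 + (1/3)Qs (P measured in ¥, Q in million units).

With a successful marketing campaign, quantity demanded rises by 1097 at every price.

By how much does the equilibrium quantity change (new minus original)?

+658.2

Original equilibrium: 3948 - 2P = 3P - 102 gives 4050 = 5P, so P = 810 and Q = 2328.
With the change applied: demand Qd = 5045 - 2P, supply Qs = 3P - 102.
Setting them equal: 5045 - 2P = 3P - 102 → 5147 = 5P, so P = 1029.4 and Q = 2986.2.
ΔQ = 2986.2 − 2328 = +658.2.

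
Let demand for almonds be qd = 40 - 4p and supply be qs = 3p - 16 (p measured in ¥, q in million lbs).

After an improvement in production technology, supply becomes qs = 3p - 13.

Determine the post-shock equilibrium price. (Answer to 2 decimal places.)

7.57

Initially, 40 - 4p = 3p - 16, so 56 = 7p and p = 8, q = 8.
The new curves are qd = 40 - 4p (demand) and qs = 3p - 13 (supply).
Clearing the new market: 40 - 4p = 3p - 13, so p = 53/7 ≈ 7.5714 and q = 68/7 ≈ 9.7143.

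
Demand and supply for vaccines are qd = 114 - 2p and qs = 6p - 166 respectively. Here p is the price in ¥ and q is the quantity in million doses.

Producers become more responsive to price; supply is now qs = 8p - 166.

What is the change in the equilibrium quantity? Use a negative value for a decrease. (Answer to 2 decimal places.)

Initially, 114 - 2p = 6p - 166, so 280 = 8p and p = 35, q = 44.
After the shift, demand is qd = 114 - 2p and supply is qs = 8p - 166.
Equate the new curves: 114 - 2p = 8p - 166, giving 280 = 10p, p = 28, q = 58.
Δq = 58 − 44 = +14.00.

+14.00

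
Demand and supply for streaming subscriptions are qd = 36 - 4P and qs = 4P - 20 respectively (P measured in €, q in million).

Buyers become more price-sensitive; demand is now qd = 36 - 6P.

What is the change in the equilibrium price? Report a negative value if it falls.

Initially, 36 - 4P = 4P - 20, so 56 = 8P and P = 7, q = 8.
After the shift, demand is qd = 36 - 6P and supply is qs = 4P - 20.
Setting them equal: 36 - 6P = 4P - 20 → 56 = 10P, so P = 5.6 and q = 2.4.
ΔP = 5.6 − 7 = -1.4.

-1.4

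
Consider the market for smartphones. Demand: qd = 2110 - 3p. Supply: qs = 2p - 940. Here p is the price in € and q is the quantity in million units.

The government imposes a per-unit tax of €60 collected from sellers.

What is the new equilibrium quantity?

Original equilibrium: 2110 - 3p = 2p - 940 gives 3050 = 5p, so p = 610 and q = 280.
Since sellers keep the price net of the tax, the effective supply curve becomes qs = 2p - 1060.
Equate the new curves: 2110 - 3p = 2p - 1060, giving 3170 = 5p, p = 634, q = 208.

208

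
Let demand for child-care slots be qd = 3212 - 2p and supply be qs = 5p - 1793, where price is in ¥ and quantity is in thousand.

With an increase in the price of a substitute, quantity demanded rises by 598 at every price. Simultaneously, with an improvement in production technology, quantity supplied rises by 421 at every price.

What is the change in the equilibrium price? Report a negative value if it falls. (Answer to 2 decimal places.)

Solve the original market: 3212 - 2p = 5p - 1793, hence p = 715 and q = 1782.
The new curves are qd = 3810 - 2p (demand) and qs = 5p - 1372 (supply).
New equilibrium: 3810 - 2p = 5p - 1372 ⇒ 5182 = 7p ⇒ p = 5182/7 ≈ 740.2857, q = 16306/7 ≈ 2329.4286.
Δp = 740.2857 − 715 = +25.29.

+25.29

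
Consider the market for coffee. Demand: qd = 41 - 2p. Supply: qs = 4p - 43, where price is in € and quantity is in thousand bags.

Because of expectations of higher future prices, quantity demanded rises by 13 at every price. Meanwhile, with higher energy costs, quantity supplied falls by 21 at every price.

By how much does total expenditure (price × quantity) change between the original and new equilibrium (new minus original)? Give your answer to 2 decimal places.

+106.44

Solve the original market: 41 - 2p = 4p - 43, hence p = 14 and q = 13.
The new curves are qd = 54 - 2p (demand) and qs = 4p - 64 (supply).
Setting them equal: 54 - 2p = 4p - 64 → 118 = 6p, so p = 59/3 ≈ 19.6667 and q = 44/3 ≈ 14.6667.
Expenditure moves from 14×13 = 182 to 19.6667×14.6667 = 288.4444; change = +106.44.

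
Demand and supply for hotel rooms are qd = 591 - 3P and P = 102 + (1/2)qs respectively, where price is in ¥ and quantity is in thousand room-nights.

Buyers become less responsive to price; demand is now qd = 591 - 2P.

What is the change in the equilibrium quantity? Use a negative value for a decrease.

+79.5

Solve the original market: 591 - 3P = 2P - 204, hence P = 159 and q = 114.
With the change applied: demand qd = 591 - 2P, supply qs = 2P - 204.
Equate the new curves: 591 - 2P = 2P - 204, giving 795 = 4P, P = 198.75, q = 193.5.
Δq = 193.5 − 114 = +79.5.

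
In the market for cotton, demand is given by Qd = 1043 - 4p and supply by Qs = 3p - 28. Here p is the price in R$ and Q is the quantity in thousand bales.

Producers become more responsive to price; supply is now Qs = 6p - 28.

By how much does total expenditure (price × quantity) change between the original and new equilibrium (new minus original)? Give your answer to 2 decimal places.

Solve the original market: 1043 - 4p = 3p - 28, hence p = 153 and Q = 431.
The new curves are Qd = 1043 - 4p (demand) and Qs = 6p - 28 (supply).
Equate the new curves: 1043 - 4p = 6p - 28, giving 1071 = 10p, p = 107.1, Q = 614.6.
Expenditure moves from 153×431 = 65943 to 107.1×614.6 = 65823.66; change = -119.34.

-119.34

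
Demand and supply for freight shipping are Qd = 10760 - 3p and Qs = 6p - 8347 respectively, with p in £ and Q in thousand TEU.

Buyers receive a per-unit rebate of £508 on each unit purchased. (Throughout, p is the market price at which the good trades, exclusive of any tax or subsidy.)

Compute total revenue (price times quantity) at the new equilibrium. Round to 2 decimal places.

Before the shock: 10760 - 3p = 6p - 8347 ⇒ 19107 = 9p ⇒ p = 2123, Q = 4391.
Since buyers' out-of-pocket price is the market price minus the rebate, the effective demand curve becomes Qd = 12284 - 3p.
New equilibrium: 12284 - 3p = 6p - 8347 ⇒ 20631 = 9p ⇒ p = 6877/3 ≈ 2292.3333, Q = 5407.
New expenditure = 2292.3333 × 5407 = 12394646.33.

12394646.33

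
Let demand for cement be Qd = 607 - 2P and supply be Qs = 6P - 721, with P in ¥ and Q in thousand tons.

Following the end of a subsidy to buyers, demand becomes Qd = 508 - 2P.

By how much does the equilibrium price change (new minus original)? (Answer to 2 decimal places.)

-12.38

Before the shock: 607 - 2P = 6P - 721 ⇒ 1328 = 8P ⇒ P = 166, Q = 275.
After the shift, demand is Qd = 508 - 2P and supply is Qs = 6P - 721.
New equilibrium: 508 - 2P = 6P - 721 ⇒ 1229 = 8P ⇒ P = 153.625, Q = 200.75.
ΔP = 153.625 − 166 = -12.38.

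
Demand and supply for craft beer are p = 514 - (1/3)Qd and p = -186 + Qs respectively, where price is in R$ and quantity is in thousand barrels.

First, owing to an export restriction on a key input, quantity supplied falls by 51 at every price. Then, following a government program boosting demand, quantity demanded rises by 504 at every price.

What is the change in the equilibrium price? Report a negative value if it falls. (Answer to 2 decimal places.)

+138.75

Initially, 1542 - 3p = p + 186, so 1356 = 4p and p = 339, Q = 525.
The shock moves the curves to Qd = 2046 - 3p and Qs = p + 135.
Setting them equal: 2046 - 3p = p + 135 → 1911 = 4p, so p = 477.75 and Q = 612.75.
Δp = 477.75 − 339 = +138.75.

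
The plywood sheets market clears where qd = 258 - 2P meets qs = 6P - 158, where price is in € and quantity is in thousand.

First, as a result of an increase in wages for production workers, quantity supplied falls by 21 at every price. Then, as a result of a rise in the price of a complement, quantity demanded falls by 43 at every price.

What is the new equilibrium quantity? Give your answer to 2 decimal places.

116.50

Before the shock: 258 - 2P = 6P - 158 ⇒ 416 = 8P ⇒ P = 52, q = 154.
After the shift, demand is qd = 215 - 2P and supply is qs = 6P - 179.
Setting them equal: 215 - 2P = 6P - 179 → 394 = 8P, so P = 49.25 and q = 116.5.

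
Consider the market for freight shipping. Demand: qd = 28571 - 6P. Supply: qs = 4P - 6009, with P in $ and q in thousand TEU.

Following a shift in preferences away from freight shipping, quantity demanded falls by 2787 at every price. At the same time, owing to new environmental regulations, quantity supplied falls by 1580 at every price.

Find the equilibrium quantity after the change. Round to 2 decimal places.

Original equilibrium: 28571 - 6P = 4P - 6009 gives 34580 = 10P, so P = 3458 and q = 7823.
After the shift, demand is qd = 25784 - 6P and supply is qs = 4P - 7589.
Setting them equal: 25784 - 6P = 4P - 7589 → 33373 = 10P, so P = 3337.3 and q = 5760.2.

5760.20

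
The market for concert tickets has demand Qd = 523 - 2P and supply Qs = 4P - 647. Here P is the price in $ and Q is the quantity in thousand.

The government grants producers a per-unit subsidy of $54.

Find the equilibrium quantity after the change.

205

Initially, 523 - 2P = 4P - 647, so 1170 = 6P and P = 195, Q = 133.
Since sellers receive the price plus the subsidy, the effective supply curve becomes Qs = 4P - 431.
New equilibrium: 523 - 2P = 4P - 431 ⇒ 954 = 6P ⇒ P = 159, Q = 205.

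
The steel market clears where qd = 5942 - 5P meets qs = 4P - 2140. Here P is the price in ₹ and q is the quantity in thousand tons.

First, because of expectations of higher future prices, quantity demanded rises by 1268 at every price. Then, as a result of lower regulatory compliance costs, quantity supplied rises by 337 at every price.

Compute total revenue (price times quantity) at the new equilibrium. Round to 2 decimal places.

Original equilibrium: 5942 - 5P = 4P - 2140 gives 8082 = 9P, so P = 898 and q = 1452.
The shock moves the curves to qd = 7210 - 5P and qs = 4P - 1803.
Clearing the new market: 7210 - 5P = 4P - 1803, so P = 9013/9 ≈ 1001.4444 and q = 19825/9 ≈ 2202.7778.
New expenditure = 1001.4444 × 2202.7778 = 2205959.57.

2205959.57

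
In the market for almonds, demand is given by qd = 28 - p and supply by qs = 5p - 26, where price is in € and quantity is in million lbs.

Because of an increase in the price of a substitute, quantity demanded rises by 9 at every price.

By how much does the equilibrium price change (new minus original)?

Solve the original market: 28 - p = 5p - 26, hence p = 9 and q = 19.
After the shift, demand is qd = 37 - p and supply is qs = 5p - 26.
Setting them equal: 37 - p = 5p - 26 → 63 = 6p, so p = 10.5 and q = 26.5.
Δp = 10.5 − 9 = +1.5.

+1.5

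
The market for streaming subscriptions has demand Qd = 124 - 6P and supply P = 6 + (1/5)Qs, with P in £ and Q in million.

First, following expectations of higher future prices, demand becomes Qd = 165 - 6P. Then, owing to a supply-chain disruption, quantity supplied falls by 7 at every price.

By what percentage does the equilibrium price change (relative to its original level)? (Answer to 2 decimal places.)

+31.17

Before the shock: 124 - 6P = 5P - 30 ⇒ 154 = 11P ⇒ P = 14, Q = 40.
With the change applied: demand Qd = 165 - 6P, supply Qs = 5P - 37.
New equilibrium: 165 - 6P = 5P - 37 ⇒ 202 = 11P ⇒ P = 202/11 ≈ 18.3636, Q = 603/11 ≈ 54.8182.
%ΔP = (18.3636 − 14) / 14 × 100 = +31.17%.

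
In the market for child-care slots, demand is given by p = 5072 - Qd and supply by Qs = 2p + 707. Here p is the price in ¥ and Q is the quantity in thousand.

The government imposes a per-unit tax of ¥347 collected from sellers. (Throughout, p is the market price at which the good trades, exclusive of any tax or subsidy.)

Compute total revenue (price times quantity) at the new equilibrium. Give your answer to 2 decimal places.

5709362.56

Solve the original market: 5072 - p = 2p + 707, hence p = 1455 and Q = 3617.
Since sellers keep the price net of the tax, the effective supply curve becomes Qs = 2p + 13.
Clearing the new market: 5072 - p = 2p + 13, so p = 5059/3 ≈ 1686.3333 and Q = 10157/3 ≈ 3385.6667.
New expenditure = 1686.3333 × 3385.6667 = 5709362.56.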